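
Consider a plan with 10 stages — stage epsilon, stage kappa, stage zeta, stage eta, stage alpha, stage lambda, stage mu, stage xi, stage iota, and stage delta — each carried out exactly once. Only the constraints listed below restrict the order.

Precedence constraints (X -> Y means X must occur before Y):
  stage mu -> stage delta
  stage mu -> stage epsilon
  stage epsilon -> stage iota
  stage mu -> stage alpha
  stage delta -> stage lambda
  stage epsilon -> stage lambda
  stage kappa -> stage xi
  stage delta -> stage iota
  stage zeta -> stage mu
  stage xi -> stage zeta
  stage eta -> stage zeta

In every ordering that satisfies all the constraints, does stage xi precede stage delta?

Following the dependencies: stage xi → stage zeta → stage mu → stage delta.
So stage xi must precede stage delta in any valid ordering.

Yes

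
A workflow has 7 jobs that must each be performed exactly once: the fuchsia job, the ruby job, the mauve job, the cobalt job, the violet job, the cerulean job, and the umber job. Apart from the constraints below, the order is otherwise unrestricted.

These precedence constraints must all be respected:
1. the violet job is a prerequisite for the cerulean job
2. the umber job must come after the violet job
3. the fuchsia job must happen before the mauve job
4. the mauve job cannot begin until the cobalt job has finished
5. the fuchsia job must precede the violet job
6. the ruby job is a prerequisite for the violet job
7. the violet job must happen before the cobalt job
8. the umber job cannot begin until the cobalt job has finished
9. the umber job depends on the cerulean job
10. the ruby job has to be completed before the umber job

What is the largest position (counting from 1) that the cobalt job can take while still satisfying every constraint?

5

Every job that must follow the cobalt job has to come after it. Tracing all chains starting from the cobalt job, those jobs are: the mauve job, the umber job — 2 in total.
So at least 2 jobs follow the cobalt job, putting the cobalt job no later than position 5. That position is achievable by scheduling everything else first.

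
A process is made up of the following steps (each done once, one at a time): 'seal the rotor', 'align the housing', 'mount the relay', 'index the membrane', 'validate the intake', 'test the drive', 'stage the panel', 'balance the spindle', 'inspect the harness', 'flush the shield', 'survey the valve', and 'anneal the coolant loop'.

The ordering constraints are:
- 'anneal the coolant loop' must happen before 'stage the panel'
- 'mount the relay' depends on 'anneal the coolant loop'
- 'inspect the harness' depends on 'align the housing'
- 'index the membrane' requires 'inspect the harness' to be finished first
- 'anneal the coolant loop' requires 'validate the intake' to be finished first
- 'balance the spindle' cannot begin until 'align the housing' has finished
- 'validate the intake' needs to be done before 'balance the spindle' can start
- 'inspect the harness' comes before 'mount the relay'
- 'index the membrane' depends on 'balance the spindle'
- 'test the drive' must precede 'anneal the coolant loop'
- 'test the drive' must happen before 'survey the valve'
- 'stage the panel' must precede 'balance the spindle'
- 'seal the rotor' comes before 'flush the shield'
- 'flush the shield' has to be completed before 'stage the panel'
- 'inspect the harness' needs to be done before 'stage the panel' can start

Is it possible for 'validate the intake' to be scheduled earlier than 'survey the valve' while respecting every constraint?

Yes

Nothing in the constraints forces 'survey the valve' before 'validate the intake' — there is no chain from 'survey the valve' to 'validate the intake'.
So a valid ordering placing 'validate the intake' earlier than 'survey the valve' exists.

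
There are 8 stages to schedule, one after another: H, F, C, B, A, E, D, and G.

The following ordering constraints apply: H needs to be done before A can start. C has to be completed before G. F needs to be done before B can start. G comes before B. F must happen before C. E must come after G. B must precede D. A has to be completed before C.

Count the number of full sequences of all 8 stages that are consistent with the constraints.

9

The stages with no prerequisites are H, F; any of them can be placed first.
Enumerating by repeatedly choosing an available stage (one whose prerequisites are all placed) gives 9 distinct complete orderings.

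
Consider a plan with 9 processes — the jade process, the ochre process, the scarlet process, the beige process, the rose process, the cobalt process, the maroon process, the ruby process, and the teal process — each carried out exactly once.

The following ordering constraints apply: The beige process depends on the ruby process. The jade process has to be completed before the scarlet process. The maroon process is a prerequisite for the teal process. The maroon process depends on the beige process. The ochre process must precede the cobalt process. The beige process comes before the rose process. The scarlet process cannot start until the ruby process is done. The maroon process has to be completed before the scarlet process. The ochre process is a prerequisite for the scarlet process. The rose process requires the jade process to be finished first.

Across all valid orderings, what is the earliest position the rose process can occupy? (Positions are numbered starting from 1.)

Working backwards through the constraints from the rose process, its full set of required predecessors is the jade process, the beige process, the ruby process — 3 of them.
So at minimum 3 processes come before the rose process, putting the rose process no earlier than position 4. That position is achievable by scheduling exactly those predecessors first.

4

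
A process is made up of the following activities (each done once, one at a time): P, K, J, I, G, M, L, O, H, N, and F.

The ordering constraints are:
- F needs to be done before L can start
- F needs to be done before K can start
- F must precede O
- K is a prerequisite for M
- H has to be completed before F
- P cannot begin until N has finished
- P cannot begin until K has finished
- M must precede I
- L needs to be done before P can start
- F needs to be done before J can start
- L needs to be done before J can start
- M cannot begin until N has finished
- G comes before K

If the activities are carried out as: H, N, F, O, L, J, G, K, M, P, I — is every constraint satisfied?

Yes

Every stated constraint is respected: N sits at position 2, ahead of P at position 10, and each of the other listed pairs likewise has the predecessor earlier in the sequence.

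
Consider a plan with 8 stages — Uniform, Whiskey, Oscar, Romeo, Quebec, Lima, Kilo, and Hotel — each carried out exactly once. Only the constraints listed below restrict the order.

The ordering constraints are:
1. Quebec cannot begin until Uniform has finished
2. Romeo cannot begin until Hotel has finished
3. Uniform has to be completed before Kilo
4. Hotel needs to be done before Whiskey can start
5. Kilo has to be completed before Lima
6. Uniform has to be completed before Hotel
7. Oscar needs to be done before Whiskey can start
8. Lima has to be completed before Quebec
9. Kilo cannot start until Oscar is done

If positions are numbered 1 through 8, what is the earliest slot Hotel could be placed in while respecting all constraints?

Working backwards through the constraints from Hotel, its only required predecessor is Uniform.
So at minimum 1 stage comes before Hotel, putting Hotel no earlier than position 2. That position is achievable by scheduling exactly that predecessor first.

2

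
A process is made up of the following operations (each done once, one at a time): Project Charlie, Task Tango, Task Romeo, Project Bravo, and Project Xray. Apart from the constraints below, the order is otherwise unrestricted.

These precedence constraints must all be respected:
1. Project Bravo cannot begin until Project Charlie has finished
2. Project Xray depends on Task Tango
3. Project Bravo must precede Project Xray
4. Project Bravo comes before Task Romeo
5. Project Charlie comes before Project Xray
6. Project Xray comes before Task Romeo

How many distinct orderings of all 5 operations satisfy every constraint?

3

2 operations have no prerequisites (Project Charlie, Task Tango), so any of them could come first.
Counting all ways to extend the partial order to a total order gives 3.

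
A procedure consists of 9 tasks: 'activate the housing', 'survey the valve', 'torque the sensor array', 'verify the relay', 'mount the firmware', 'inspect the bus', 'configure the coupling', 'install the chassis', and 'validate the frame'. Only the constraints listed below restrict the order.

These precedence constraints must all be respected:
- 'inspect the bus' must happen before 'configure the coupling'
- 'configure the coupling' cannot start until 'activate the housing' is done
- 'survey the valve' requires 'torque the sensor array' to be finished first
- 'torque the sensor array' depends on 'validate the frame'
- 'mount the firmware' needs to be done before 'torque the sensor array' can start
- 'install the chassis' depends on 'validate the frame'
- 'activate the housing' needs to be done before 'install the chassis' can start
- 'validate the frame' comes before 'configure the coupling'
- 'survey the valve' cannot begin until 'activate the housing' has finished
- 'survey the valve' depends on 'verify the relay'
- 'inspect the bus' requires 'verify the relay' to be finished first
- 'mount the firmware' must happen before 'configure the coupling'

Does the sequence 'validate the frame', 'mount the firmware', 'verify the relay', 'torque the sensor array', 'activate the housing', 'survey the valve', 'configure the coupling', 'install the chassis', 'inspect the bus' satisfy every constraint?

The sequence places 'configure the coupling' ahead of 'inspect the bus'.
That contradicts the constraint that 'inspect the bus' must precede 'configure the coupling'.

No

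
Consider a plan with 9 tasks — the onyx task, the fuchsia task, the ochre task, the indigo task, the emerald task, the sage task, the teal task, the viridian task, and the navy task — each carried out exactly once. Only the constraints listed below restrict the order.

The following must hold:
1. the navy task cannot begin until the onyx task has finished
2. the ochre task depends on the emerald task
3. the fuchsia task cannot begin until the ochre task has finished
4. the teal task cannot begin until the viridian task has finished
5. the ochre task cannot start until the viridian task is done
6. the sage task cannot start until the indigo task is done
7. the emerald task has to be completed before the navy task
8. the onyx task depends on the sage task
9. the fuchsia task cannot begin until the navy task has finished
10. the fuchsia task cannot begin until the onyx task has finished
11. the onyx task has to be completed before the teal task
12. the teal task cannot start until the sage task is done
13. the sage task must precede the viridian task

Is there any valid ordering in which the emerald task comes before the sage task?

Yes

The constraints leave the emerald task and the sage task unordered relative to each other; nothing requires the sage task earlier.
That means at least one valid schedule has the emerald task before the sage task.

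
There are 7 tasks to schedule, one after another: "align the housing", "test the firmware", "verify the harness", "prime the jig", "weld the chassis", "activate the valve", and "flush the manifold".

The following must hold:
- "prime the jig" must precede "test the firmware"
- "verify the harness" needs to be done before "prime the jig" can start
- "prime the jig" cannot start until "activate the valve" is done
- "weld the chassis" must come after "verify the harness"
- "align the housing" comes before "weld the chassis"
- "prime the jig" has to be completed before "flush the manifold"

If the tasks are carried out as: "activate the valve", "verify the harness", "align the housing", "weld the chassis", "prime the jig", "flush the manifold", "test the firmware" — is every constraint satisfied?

Yes

Every stated constraint is respected: "activate the valve" sits at position 1, ahead of "prime the jig" at position 5, and each of the other listed pairs likewise has the predecessor earlier in the sequence.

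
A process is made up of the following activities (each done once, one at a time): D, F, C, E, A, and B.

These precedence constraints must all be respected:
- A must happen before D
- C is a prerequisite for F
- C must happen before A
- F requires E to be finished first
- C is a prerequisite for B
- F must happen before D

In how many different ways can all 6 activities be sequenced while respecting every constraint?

23

2 activities have no prerequisites (C, E), so any of them could come first.
Systematically extending each partial ordering one activity at a time and counting, there are 23 complete orderings.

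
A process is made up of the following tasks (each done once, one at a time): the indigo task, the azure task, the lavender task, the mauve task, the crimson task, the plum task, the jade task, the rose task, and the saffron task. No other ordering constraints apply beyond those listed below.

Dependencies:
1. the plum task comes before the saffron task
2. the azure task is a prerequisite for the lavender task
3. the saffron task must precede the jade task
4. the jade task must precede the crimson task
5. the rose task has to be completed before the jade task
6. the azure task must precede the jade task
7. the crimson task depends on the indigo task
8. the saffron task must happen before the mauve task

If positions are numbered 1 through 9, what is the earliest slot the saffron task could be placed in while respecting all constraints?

2

The only task forced before the saffron task (directly or transitively) is the plum task.
So at minimum 1 task comes before the saffron task, putting the saffron task no earlier than position 2. That position is achievable by scheduling exactly that predecessor first.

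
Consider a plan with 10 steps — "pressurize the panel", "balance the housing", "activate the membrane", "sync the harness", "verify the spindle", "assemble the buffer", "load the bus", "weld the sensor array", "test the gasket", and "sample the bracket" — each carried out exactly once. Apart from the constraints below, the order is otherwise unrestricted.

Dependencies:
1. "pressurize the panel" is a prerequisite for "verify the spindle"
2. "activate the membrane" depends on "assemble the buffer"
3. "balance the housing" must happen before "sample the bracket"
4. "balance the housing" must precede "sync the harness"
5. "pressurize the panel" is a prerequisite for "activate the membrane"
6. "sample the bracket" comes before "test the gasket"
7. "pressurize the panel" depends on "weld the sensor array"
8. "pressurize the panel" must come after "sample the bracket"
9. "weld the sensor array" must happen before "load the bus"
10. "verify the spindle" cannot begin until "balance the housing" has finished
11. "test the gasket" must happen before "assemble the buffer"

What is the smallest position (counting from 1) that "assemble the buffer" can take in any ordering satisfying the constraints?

Working backwards through the constraints from "assemble the buffer", its full set of required predecessors is "balance the housing", "test the gasket", "sample the bracket" — 3 of them.
With 3 mandatory predecessors, the earliest "assemble the buffer" can sit is position 3+1 = 4, and placing just those 3 first achieves it.

4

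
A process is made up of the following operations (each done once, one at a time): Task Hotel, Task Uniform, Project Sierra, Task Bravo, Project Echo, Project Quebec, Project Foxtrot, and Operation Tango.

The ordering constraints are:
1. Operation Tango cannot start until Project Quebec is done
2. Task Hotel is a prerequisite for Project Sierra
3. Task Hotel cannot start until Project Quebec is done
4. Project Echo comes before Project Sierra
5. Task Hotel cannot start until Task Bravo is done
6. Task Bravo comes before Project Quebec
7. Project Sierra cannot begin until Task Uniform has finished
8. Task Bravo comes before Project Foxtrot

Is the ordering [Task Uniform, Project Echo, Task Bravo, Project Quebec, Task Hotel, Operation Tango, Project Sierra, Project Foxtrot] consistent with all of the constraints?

Yes

Checking each listed constraint against this order: for instance, Task Uniform is in position 1 and Project Sierra in position 7, so that constraint holds — and the remaining constraints check out the same way.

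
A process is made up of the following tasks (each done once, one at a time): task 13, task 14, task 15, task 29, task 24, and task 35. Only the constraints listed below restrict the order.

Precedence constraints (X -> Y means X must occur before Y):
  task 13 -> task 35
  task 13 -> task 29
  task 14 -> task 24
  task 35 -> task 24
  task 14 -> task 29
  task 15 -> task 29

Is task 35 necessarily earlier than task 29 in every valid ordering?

No

No chain of constraints connects task 35 to task 29 in either direction.
A valid ordering placing task 29 before task 35 exists, so the answer is no.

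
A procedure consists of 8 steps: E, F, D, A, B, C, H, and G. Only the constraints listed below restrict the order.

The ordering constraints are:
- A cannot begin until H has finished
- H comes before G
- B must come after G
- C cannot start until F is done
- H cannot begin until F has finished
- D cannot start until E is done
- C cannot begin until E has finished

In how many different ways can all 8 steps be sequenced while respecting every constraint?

315

2 steps have no prerequisites (E, F), so any of them could come first.
Enumerating by repeatedly choosing an available step (one whose prerequisites are all placed) gives 315 distinct complete orderings.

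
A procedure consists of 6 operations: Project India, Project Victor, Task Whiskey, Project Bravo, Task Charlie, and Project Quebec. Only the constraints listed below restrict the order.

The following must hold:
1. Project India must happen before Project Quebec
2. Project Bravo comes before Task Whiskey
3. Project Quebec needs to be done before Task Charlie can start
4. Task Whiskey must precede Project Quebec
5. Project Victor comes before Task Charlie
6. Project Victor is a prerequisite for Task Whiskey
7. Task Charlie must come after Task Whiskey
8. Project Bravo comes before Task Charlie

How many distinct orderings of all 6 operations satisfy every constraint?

8

The operations with no prerequisites are Project India, Project Victor, Project Bravo; any of them can be placed first.
Enumerating by repeatedly choosing an available operation (one whose prerequisites are all placed) gives 8 distinct complete orderings.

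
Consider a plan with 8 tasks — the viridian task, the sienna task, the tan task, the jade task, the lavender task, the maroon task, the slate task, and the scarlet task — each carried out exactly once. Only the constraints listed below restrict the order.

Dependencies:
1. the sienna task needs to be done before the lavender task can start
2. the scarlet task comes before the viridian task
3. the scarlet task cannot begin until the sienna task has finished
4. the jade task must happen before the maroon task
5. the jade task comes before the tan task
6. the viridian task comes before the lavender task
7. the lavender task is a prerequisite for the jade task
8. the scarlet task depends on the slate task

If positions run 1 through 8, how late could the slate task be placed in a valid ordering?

Following every chain forward from the slate task, the tasks that must come later are the viridian task, the tan task, the jade task, the lavender task, the maroon task, the scarlet task — 6 of them.
So at least 6 tasks follow the slate task, putting the slate task no later than position 2. That position is achievable by scheduling everything else first.

2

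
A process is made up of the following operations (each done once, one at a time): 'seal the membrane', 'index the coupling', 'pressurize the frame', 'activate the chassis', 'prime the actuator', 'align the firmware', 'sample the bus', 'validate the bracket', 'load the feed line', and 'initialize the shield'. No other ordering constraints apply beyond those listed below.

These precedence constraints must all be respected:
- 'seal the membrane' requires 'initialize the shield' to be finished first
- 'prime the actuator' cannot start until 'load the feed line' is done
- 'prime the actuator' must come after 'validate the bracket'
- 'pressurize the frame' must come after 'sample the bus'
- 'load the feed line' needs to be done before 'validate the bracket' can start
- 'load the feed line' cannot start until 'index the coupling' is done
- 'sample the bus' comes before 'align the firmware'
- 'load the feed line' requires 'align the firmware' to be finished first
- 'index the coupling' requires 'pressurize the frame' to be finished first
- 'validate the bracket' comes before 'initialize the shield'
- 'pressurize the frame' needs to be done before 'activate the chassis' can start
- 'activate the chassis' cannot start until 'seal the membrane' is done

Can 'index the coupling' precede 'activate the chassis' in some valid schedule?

Yes

'index the coupling' is actually forced before 'activate the chassis' by the constraints, so certainly some valid ordering has 'index the coupling' first.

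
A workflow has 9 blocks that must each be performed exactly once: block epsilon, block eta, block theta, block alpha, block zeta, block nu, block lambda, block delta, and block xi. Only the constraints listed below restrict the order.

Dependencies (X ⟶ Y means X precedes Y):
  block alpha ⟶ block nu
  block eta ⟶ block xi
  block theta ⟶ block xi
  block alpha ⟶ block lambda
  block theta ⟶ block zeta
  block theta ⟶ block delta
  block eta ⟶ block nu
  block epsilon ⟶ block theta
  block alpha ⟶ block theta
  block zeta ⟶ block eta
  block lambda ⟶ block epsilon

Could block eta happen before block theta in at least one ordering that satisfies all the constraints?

Following block theta → block zeta → block eta, block theta must precede block eta in every valid ordering.
Hence block eta can never be scheduled before block theta.

No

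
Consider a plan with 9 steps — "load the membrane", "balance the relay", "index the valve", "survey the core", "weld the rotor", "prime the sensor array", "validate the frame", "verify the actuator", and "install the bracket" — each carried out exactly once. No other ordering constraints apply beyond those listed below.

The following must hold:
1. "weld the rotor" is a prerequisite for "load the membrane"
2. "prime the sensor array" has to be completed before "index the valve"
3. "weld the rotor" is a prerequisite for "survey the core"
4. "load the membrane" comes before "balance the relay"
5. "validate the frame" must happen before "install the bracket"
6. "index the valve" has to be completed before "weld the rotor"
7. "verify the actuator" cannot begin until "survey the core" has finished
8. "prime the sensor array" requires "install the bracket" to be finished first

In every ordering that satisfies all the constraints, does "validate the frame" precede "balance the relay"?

Yes

Chaining the stated constraints: "validate the frame" → "install the bracket" → "prime the sensor array" → "index the valve" → "weld the rotor" → "load the membrane" → "balance the relay".
Hence "validate the frame" necessarily comes before "balance the relay".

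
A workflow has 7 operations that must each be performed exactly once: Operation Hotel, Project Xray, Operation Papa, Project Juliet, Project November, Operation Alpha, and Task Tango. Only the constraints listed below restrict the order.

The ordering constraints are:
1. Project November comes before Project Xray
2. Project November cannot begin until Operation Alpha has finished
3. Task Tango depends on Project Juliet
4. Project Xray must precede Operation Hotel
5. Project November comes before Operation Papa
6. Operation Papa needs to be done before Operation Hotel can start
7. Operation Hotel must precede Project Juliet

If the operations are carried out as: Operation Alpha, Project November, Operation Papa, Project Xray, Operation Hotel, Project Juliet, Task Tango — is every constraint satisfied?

Every stated constraint is respected: Project November sits at position 2, ahead of Project Xray at position 4, and each of the other listed pairs likewise has the predecessor earlier in the sequence.

Yes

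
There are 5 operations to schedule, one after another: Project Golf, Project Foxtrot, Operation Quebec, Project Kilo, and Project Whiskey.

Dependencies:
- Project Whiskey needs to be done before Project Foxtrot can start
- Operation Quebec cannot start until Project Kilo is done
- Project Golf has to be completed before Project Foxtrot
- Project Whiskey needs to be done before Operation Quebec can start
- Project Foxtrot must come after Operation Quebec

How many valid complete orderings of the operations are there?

8

The operations with no prerequisites are Project Golf, Project Kilo, Project Whiskey; any of them can be placed first.
Enumerating by repeatedly choosing an available operation (one whose prerequisites are all placed) gives 8 distinct complete orderings.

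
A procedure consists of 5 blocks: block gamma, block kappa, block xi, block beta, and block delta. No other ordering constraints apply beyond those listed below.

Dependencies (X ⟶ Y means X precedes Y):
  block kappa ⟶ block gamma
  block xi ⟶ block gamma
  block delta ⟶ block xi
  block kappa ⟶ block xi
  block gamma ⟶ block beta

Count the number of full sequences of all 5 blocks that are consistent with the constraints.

The blocks with no prerequisites are block kappa, block delta; any of them can be placed first.
Counting all ways to extend the partial order to a total order gives 2.

2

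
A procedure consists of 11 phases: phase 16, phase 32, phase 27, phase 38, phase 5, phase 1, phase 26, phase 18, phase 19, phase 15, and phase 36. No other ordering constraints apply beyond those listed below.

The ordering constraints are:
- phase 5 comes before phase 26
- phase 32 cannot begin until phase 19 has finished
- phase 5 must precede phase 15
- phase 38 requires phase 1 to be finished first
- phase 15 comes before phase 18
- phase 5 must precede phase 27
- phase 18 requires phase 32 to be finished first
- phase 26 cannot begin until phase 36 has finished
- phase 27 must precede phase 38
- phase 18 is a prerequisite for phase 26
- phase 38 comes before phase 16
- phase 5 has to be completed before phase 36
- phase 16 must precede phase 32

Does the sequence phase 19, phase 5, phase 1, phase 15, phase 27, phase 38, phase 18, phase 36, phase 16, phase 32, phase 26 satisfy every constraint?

No

In the proposed order, phase 18 appears before phase 32.
Since phase 32 is required before phase 18, the ordering is invalid.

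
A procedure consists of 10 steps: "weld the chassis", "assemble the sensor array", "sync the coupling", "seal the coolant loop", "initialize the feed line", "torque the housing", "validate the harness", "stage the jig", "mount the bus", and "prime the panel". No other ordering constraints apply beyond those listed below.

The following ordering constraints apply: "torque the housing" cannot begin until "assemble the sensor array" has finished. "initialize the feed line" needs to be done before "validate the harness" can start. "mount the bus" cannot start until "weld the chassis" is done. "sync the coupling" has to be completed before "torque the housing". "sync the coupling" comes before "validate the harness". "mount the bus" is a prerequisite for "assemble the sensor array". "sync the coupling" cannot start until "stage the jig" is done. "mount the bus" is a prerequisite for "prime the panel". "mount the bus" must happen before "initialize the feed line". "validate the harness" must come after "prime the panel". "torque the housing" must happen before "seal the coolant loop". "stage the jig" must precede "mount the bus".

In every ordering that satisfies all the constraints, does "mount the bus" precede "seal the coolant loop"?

There is a constraint chain "mount the bus" → "assemble the sensor array" → "torque the housing" → "seal the coolant loop".
So "mount the bus" must precede "seal the coolant loop" in any valid ordering.

Yes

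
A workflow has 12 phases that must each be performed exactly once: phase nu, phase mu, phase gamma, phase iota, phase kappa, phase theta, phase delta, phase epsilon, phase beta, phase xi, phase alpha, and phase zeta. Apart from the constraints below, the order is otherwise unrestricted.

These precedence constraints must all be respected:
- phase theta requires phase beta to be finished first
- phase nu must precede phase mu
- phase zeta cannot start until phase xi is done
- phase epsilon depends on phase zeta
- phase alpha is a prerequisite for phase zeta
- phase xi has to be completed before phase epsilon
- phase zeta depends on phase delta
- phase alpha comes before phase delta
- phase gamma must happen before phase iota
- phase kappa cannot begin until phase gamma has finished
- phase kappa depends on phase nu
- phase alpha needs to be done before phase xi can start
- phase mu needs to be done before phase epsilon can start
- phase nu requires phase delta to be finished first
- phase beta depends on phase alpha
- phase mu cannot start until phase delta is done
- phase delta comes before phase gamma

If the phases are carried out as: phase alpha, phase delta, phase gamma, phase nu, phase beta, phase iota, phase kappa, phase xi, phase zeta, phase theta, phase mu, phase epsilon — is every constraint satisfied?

Going through the constraints one by one, each required predecessor appears earlier in the sequence than its dependent — e.g. phase delta (position 2) is before phase mu (position 11), as required.

Yes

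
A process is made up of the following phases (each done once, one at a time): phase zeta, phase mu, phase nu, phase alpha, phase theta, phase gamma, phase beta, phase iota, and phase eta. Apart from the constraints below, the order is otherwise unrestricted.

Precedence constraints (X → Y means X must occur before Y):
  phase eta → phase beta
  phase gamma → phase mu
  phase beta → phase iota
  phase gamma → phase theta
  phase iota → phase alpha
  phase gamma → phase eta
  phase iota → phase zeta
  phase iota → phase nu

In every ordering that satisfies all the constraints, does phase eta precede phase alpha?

Yes

Chaining the stated constraints: phase eta → phase beta → phase iota → phase alpha.
Hence phase eta necessarily comes before phase alpha.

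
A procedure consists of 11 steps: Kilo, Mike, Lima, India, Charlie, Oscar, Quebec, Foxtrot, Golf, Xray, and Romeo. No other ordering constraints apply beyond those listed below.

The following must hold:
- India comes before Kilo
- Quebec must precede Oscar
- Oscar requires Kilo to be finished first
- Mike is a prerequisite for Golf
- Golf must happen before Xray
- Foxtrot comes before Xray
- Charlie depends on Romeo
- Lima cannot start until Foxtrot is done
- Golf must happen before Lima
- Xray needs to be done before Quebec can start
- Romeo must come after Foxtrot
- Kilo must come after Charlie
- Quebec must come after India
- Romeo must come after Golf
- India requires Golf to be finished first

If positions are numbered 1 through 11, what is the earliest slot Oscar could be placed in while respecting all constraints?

10

The steps that are forced before Oscar, directly or transitively, are Kilo, Mike, India, Charlie, Quebec, Foxtrot, Golf, Xray, Romeo. That's 9 steps.
With 9 mandatory predecessors, the earliest Oscar can sit is position 9+1 = 10, and placing just those 9 first achieves it.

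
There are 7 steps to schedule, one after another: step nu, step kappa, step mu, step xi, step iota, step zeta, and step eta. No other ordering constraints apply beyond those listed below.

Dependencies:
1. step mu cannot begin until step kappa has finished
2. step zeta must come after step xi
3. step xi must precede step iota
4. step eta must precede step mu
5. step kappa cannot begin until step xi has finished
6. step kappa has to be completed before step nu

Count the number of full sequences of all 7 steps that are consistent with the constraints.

The steps with no prerequisites are step xi, step eta; any of them can be placed first.
Systematically extending each partial ordering one step at a time and counting, there are 190 complete orderings.

190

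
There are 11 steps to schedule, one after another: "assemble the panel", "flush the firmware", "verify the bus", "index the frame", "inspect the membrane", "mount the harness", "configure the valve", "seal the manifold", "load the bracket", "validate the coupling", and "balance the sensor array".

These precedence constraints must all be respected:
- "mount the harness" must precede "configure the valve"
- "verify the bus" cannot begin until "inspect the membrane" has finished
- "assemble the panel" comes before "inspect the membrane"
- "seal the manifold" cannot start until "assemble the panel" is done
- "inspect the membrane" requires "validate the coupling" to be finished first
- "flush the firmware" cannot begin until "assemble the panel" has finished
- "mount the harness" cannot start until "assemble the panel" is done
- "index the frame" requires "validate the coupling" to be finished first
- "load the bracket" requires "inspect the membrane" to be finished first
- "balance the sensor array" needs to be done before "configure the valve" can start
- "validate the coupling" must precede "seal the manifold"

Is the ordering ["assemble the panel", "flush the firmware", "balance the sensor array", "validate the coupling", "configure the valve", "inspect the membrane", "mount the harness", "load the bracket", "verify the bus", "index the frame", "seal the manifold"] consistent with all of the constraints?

Here "mount the harness" comes after "configure the valve".
But one of the constraints requires "mount the harness" before "configure the valve", so this ordering violates it.

No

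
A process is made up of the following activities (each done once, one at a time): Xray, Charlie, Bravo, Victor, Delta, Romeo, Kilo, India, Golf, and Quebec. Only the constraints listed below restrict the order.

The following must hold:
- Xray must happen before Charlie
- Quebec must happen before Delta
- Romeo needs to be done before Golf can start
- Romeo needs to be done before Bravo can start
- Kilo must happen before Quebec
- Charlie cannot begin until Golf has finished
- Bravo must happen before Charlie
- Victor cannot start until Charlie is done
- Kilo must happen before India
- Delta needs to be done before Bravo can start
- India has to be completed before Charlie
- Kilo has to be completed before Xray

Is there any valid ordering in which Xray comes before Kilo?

No

There is a dependency chain Kilo → Xray, so Xray always comes after Kilo.
So no valid ordering can have Xray before Kilo.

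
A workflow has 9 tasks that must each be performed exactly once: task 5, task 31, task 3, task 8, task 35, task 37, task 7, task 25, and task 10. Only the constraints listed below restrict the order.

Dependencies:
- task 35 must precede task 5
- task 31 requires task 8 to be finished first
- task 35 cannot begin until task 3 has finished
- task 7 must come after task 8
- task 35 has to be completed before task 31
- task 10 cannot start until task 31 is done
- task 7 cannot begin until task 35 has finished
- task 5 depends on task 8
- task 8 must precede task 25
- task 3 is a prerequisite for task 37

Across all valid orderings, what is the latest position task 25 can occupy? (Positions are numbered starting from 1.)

9

Nothing depends on task 25, so it can be the final task, position 9.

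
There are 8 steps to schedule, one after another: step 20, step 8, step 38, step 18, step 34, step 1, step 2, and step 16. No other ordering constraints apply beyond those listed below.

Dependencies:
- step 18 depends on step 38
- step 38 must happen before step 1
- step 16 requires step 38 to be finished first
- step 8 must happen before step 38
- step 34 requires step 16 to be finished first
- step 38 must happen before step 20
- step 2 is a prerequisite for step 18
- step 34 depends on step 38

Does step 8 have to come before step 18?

Tracing the constraints gives a chain: step 8 → step 38 → step 18.
That forces step 8 before step 18 in every valid schedule.

Yes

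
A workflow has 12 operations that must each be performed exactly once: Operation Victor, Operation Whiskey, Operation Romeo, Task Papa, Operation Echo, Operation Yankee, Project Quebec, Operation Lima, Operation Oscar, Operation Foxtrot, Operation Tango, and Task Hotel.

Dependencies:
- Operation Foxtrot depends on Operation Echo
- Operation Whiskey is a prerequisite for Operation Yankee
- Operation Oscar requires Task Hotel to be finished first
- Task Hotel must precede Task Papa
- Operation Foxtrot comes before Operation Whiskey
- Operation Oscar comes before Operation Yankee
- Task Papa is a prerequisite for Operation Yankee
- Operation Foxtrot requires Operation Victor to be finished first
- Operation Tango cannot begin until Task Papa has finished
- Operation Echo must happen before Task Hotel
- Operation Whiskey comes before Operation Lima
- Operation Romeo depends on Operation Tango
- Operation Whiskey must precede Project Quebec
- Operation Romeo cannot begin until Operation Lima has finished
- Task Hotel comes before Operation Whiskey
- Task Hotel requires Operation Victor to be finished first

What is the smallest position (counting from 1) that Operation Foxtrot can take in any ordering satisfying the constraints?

3

Working backwards through the constraints from Operation Foxtrot, its full set of required predecessors is Operation Victor, Operation Echo — 2 of them.
So at minimum 2 operations come before Operation Foxtrot, putting Operation Foxtrot no earlier than position 3. That position is achievable by scheduling exactly those predecessors first.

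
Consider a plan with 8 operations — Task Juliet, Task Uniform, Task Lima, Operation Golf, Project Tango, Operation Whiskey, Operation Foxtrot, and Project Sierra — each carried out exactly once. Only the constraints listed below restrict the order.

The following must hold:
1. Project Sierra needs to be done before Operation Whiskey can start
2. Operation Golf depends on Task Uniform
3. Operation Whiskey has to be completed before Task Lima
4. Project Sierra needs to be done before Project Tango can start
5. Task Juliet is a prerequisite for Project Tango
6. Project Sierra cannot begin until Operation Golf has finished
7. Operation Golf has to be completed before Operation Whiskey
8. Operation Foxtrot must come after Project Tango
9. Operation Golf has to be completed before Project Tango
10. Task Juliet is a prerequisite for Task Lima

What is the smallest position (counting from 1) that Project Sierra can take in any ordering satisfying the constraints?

Working backwards through the constraints from Project Sierra, its full set of required predecessors is Task Uniform, Operation Golf — 2 of them.
With 2 mandatory predecessors, the earliest Project Sierra can sit is position 2+1 = 3, and placing just those 2 first achieves it.

3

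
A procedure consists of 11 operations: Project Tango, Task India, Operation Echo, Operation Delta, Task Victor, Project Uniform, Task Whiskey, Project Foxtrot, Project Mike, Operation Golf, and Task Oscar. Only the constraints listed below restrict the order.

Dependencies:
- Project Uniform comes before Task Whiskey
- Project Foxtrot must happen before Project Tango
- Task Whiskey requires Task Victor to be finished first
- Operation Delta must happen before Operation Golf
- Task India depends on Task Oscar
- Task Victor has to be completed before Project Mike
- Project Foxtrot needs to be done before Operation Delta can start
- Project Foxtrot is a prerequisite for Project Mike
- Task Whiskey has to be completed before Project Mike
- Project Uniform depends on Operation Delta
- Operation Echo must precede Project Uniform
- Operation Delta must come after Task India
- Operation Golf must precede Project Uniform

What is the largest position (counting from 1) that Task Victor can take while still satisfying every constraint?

9

The operations that are forced after Task Victor, directly or by a chain of constraints, are Task Whiskey, Project Mike. That's 2 operations.
So at least 2 operations follow Task Victor, putting Task Victor no later than position 9. That position is achievable by scheduling everything else first.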